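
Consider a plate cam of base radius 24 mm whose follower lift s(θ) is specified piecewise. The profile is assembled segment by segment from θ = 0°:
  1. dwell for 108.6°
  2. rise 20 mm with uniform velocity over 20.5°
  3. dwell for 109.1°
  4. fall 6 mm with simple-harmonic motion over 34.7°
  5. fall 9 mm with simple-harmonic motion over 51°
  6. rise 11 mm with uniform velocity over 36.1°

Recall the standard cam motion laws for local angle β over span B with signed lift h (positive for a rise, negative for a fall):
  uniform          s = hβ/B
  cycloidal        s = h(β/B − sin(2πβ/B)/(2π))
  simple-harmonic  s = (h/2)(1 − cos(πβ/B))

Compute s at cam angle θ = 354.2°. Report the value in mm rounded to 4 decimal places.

seg 1 [0°–108.6°] dwell: s stays 0.0000
seg 2 [108.6°–129.1°] uniform, h=20: full span → s += 20 → s = 20.0000
seg 3 [129.1°–238.2°] dwell: s stays 20.0000
seg 4 [238.2°–272.9°] simple-harmonic, h=-6: full span → s += -6 → s = 14.0000
seg 5 [272.9°–323.9°] simple-harmonic, h=-9: full span → s += -9 → s = 5.0000
seg 6 [323.9°–360°] uniform, h=11: θ=354.2° here. β=30.3, B=36.1. 11·30.3/36.1 = 9.2327 → s = 14.2327

14.2327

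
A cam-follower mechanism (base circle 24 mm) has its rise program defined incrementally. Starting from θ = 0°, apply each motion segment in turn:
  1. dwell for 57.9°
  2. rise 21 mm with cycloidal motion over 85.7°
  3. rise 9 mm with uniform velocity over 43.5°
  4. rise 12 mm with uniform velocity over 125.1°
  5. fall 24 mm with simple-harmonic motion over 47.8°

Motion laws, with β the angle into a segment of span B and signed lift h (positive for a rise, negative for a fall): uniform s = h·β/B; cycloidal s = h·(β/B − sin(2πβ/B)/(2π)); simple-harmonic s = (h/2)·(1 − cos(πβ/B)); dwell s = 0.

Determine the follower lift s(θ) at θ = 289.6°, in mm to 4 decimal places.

seg 1 [0°–57.9°] dwell: s stays 0.0000
seg 2 [57.9°–143.6°] cycloidal, h=21: full span → s += 21 → s = 21.0000
seg 3 [143.6°–187.1°] uniform, h=9: full span → s += 9 → s = 30.0000
seg 4 [187.1°–312.2°] uniform, h=12: θ=289.6° here. β=102.5, B=125.1. 12·102.5/125.1 = 9.8321 → s = 39.8321

39.8321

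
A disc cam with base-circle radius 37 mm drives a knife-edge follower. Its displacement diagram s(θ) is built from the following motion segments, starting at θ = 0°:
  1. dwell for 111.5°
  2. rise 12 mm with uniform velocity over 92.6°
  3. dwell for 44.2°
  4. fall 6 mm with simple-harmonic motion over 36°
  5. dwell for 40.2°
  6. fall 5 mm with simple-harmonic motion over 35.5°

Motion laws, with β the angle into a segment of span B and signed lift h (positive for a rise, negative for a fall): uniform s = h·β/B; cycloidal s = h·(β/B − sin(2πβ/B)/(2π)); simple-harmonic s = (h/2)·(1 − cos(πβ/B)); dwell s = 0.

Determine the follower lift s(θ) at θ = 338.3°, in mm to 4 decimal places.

seg 1 [0°–111.5°] dwell: s stays 0.0000
seg 2 [111.5°–204.1°] uniform, h=12: full span → s += 12 → s = 12.0000
seg 3 [204.1°–248.3°] dwell: s stays 12.0000
seg 4 [248.3°–284.3°] simple-harmonic, h=-6: full span → s += -6 → s = 6.0000
seg 5 [284.3°–324.5°] dwell: s stays 6.0000
seg 6 [324.5°–360°] simple-harmonic, h=-5: θ=338.3° here. β=13.8, B=35.5. -5/2·(1 − cos(π·0.3887)) = -1.6438 → s = 4.3562

4.3562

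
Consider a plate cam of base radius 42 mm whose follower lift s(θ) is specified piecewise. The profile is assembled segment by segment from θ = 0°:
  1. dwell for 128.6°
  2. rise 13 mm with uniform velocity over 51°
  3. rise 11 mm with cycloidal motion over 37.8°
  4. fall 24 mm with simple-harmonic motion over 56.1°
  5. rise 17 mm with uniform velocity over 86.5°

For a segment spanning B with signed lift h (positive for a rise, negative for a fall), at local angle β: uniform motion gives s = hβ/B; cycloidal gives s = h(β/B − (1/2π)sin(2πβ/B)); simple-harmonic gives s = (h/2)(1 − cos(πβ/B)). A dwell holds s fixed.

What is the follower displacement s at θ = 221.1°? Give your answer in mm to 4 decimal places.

seg 1 [0°–128.6°] dwell: s stays 0.0000
seg 2 [128.6°–179.6°] uniform, h=13: full span → s += 13 → s = 13.0000
seg 3 [179.6°–217.4°] cycloidal, h=11: full span → s += 11 → s = 24.0000
seg 4 [217.4°–273.5°] simple-harmonic, h=-24: θ=221.1° here. β=3.7, B=56.1. -24/2·(1 − cos(π·0.0660)) = -0.2567 → s = 23.7433

23.7433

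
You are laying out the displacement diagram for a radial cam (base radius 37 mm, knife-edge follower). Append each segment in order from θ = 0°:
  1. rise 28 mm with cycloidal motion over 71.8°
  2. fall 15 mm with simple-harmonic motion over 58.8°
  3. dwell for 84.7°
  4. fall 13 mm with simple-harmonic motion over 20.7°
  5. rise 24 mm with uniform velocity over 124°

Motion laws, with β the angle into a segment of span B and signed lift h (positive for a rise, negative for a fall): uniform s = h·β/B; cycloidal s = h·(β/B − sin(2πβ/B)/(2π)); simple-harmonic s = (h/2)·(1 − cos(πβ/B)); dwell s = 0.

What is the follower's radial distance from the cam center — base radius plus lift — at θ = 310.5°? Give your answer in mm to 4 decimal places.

seg 1 [0°–71.8°] cycloidal, h=28: full span → s += 28 → s = 28.0000
seg 2 [71.8°–130.6°] simple-harmonic, h=-15: full span → s += -15 → s = 13.0000
seg 3 [130.6°–215.3°] dwell: s stays 13.0000
seg 4 [215.3°–236°] simple-harmonic, h=-13: full span → s += -13 → s = 0.0000
seg 5 [236°–360°] uniform, h=24: θ=310.5° here. β=74.5, B=124. 24·74.5/124 = 14.4194 → s = 14.4194
radial distance = base radius + s = 37 + 14.4194 = 51.4194

51.4194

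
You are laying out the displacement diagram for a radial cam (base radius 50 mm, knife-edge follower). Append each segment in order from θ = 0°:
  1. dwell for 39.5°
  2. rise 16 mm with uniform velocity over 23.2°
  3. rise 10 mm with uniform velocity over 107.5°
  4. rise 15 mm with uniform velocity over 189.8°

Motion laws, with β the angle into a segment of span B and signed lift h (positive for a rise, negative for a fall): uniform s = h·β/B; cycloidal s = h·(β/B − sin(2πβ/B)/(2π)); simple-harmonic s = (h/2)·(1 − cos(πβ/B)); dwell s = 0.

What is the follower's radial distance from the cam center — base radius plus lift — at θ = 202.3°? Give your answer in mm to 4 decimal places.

seg 1 [0°–39.5°] dwell: s stays 0.0000
seg 2 [39.5°–62.7°] uniform, h=16: full span → s += 16 → s = 16.0000
seg 3 [62.7°–170.2°] uniform, h=10: full span → s += 10 → s = 26.0000
seg 4 [170.2°–360°] uniform, h=15: θ=202.3° here. β=32.1, B=189.8. 15·32.1/189.8 = 2.5369 → s = 28.5369
radial distance = base radius + s = 50 + 28.5369 = 78.5369

78.5369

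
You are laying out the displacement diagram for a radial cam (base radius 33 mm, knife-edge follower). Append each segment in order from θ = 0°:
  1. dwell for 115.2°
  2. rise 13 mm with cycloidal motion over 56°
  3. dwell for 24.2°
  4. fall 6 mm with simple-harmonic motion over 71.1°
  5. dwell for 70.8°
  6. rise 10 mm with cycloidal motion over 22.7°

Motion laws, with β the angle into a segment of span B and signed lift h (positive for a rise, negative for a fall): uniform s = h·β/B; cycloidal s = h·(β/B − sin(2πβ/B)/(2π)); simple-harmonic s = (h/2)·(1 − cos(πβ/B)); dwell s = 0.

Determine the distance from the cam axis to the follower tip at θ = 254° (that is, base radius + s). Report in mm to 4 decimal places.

seg 1 [0°–115.2°] dwell: s stays 0.0000
seg 2 [115.2°–171.2°] cycloidal, h=13: full span → s += 13 → s = 13.0000
seg 3 [171.2°–195.4°] dwell: s stays 13.0000
seg 4 [195.4°–266.5°] simple-harmonic, h=-6: θ=254° here. β=58.6, B=71.1. -6/2·(1 − cos(π·0.8242)) = -5.5539 → s = 7.4461
radial distance = base radius + s = 33 + 7.4461 = 40.4461

40.4461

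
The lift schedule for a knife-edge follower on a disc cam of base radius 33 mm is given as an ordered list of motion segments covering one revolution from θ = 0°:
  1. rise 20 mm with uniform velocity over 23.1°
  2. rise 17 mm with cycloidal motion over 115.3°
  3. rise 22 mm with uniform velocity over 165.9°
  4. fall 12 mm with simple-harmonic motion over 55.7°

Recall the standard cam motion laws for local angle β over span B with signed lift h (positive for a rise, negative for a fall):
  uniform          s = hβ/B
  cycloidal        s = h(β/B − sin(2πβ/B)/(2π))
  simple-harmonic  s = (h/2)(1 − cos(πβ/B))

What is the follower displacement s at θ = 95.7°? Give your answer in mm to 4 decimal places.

seg 1 [0°–23.1°] uniform, h=20: full span → s += 20 → s = 20.0000
seg 2 [23.1°–138.4°] cycloidal, h=17: θ=95.7° here. β=72.6, B=115.3. 17·(0.6297 − sin(2π·0.6297)/(2π)) = 12.6726 → s = 32.6726

32.6726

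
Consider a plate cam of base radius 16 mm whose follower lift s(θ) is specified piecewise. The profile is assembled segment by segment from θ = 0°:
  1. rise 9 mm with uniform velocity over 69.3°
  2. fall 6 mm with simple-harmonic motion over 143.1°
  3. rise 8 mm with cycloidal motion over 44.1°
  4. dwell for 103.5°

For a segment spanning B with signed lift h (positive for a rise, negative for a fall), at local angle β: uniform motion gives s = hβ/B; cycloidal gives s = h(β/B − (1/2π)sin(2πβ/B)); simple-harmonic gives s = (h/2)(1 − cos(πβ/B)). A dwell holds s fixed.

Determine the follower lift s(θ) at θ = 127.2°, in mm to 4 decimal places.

seg 1 [0°–69.3°] uniform, h=9: full span → s += 9 → s = 9.0000
seg 2 [69.3°–212.4°] simple-harmonic, h=-6: θ=127.2° here. β=57.9, B=143.1. -6/2·(1 − cos(π·0.4046)) = -2.1144 → s = 6.8856

6.8856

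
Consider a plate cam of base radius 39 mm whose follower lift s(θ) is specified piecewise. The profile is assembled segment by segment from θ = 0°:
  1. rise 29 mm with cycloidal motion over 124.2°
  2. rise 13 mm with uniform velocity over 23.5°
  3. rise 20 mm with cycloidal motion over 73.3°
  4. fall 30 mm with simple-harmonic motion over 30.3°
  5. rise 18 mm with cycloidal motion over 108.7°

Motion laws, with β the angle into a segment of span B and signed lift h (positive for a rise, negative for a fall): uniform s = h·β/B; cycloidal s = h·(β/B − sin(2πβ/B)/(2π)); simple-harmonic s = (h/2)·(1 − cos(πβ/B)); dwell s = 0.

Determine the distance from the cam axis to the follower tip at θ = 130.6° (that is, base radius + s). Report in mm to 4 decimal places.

seg 1 [0°–124.2°] cycloidal, h=29: full span → s += 29 → s = 29.0000
seg 2 [124.2°–147.7°] uniform, h=13: θ=130.6° here. β=6.4, B=23.5. 13·6.4/23.5 = 3.5404 → s = 32.5404
radial distance = base radius + s = 39 + 32.5404 = 71.5404

71.5404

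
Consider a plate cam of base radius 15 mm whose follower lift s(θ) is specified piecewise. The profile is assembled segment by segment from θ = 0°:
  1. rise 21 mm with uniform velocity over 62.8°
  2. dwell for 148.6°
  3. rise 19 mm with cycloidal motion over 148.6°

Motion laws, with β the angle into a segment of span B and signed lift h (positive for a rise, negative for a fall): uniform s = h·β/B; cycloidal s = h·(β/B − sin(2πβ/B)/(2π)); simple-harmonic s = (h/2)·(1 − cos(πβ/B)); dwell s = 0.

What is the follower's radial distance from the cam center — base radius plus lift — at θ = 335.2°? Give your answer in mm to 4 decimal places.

seg 1 [0°–62.8°] uniform, h=21: full span → s += 21 → s = 21.0000
seg 2 [62.8°–211.4°] dwell: s stays 21.0000
seg 3 [211.4°–360°] cycloidal, h=19: θ=335.2° here. β=123.8, B=148.6. 19·(0.8331 − sin(2π·0.8331)/(2π)) = 18.4500 → s = 39.4500
radial distance = base radius + s = 15 + 39.4500 = 54.4500

54.4500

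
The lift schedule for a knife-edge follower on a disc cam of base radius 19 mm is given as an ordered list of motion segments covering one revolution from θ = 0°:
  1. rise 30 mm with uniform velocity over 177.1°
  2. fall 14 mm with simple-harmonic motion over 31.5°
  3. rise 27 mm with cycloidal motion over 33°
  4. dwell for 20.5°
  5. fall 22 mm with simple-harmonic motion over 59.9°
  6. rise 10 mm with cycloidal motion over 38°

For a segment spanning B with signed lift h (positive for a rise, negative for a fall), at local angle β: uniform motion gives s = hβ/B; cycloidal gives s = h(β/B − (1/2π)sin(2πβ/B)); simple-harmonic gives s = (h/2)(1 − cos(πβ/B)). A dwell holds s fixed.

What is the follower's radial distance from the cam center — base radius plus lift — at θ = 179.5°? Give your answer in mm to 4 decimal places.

seg 1 [0°–177.1°] uniform, h=30: full span → s += 30 → s = 30.0000
seg 2 [177.1°–208.6°] simple-harmonic, h=-14: θ=179.5° here. β=2.4, B=31.5. -14/2·(1 − cos(π·0.0762)) = -0.1996 → s = 29.8004
radial distance = base radius + s = 19 + 29.8004 = 48.8004

48.8004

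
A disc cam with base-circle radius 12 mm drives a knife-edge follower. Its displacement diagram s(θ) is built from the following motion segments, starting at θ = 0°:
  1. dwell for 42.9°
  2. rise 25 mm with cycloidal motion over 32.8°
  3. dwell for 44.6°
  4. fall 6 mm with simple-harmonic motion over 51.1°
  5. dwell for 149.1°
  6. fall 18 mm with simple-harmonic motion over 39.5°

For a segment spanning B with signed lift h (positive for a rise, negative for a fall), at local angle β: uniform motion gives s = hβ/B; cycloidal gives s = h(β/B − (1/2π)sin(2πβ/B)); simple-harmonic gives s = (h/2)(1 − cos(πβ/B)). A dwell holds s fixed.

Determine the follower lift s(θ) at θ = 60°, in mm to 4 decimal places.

seg 1 [0°–42.9°] dwell: s stays 0.0000
seg 2 [42.9°–75.7°] cycloidal, h=25: θ=60° here. β=17.1, B=32.8. 25·(0.5213 − sin(2π·0.5213)/(2π)) = 13.5655 → s = 13.5655

13.5655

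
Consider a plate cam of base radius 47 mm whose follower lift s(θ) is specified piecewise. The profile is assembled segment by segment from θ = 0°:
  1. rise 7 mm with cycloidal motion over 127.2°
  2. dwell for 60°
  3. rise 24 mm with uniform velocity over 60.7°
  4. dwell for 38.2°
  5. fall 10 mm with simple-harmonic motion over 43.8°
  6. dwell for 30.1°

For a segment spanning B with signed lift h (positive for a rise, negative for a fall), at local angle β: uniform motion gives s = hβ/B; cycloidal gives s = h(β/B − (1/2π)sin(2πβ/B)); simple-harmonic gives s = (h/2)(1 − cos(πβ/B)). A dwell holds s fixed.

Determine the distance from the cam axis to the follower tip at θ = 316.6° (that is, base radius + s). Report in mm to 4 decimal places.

seg 1 [0°–127.2°] cycloidal, h=7: full span → s += 7 → s = 7.0000
seg 2 [127.2°–187.2°] dwell: s stays 7.0000
seg 3 [187.2°–247.9°] uniform, h=24: full span → s += 24 → s = 31.0000
seg 4 [247.9°–286.1°] dwell: s stays 31.0000
seg 5 [286.1°–329.9°] simple-harmonic, h=-10: θ=316.6° here. β=30.5, B=43.8. -10/2·(1 − cos(π·0.6963)) = -7.8923 → s = 23.1077
radial distance = base radius + s = 47 + 23.1077 = 70.1077

70.1077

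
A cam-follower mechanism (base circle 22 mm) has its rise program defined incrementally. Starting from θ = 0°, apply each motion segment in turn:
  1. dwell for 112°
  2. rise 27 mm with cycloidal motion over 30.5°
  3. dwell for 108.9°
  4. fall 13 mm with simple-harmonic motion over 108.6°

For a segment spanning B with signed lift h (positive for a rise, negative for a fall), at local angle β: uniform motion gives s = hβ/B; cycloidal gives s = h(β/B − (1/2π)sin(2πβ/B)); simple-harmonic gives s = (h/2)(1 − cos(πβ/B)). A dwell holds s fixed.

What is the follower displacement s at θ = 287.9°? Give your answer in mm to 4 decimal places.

seg 1 [0°–112°] dwell: s stays 0.0000
seg 2 [112°–142.5°] cycloidal, h=27: full span → s += 27 → s = 27.0000
seg 3 [142.5°–251.4°] dwell: s stays 27.0000
seg 4 [251.4°–360°] simple-harmonic, h=-13: θ=287.9° here. β=36.5, B=108.6. -13/2·(1 − cos(π·0.3361)) = -3.2990 → s = 23.7010

23.7010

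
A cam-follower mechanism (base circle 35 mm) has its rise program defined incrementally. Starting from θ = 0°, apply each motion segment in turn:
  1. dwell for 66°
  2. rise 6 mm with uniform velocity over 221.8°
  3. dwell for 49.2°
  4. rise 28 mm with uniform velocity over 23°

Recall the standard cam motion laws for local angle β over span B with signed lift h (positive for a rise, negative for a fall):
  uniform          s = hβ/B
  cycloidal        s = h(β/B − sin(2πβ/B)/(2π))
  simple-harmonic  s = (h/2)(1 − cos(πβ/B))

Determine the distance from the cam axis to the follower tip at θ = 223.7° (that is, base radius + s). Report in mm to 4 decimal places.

seg 1 [0°–66°] dwell: s stays 0.0000
seg 2 [66°–287.8°] uniform, h=6: θ=223.7° here. β=157.7, B=221.8. 6·157.7/221.8 = 4.2660 → s = 4.2660
radial distance = base radius + s = 35 + 4.2660 = 39.2660

39.2660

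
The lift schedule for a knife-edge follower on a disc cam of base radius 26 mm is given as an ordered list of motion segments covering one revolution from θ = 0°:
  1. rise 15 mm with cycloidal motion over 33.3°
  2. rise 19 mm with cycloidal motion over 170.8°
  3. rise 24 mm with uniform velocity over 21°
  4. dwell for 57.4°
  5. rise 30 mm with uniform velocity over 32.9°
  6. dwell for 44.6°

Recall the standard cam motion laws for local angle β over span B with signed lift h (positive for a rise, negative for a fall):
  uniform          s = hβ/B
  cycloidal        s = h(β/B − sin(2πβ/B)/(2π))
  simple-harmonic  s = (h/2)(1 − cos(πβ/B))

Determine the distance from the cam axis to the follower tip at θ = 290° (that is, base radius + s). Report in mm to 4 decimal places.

seg 1 [0°–33.3°] cycloidal, h=15: full span → s += 15 → s = 15.0000
seg 2 [33.3°–204.1°] cycloidal, h=19: full span → s += 19 → s = 34.0000
seg 3 [204.1°–225.1°] uniform, h=24: full span → s += 24 → s = 58.0000
seg 4 [225.1°–282.5°] dwell: s stays 58.0000
seg 5 [282.5°–315.4°] uniform, h=30: θ=290° here. β=7.5, B=32.9. 30·7.5/32.9 = 6.8389 → s = 64.8389
radial distance = base radius + s = 26 + 64.8389 = 90.8389

90.8389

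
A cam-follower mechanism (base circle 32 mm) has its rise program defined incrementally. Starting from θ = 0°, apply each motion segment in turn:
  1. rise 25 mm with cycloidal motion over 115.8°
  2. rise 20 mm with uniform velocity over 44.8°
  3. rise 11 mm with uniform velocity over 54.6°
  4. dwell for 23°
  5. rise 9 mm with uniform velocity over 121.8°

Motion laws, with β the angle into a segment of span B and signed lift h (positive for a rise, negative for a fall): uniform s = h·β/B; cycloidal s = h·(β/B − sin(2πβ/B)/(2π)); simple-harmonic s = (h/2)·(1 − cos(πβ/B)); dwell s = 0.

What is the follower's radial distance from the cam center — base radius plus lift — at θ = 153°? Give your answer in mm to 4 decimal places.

seg 1 [0°–115.8°] cycloidal, h=25: full span → s += 25 → s = 25.0000
seg 2 [115.8°–160.6°] uniform, h=20: θ=153° here. β=37.2, B=44.8. 20·37.2/44.8 = 16.6071 → s = 41.6071
radial distance = base radius + s = 32 + 41.6071 = 73.6071

73.6071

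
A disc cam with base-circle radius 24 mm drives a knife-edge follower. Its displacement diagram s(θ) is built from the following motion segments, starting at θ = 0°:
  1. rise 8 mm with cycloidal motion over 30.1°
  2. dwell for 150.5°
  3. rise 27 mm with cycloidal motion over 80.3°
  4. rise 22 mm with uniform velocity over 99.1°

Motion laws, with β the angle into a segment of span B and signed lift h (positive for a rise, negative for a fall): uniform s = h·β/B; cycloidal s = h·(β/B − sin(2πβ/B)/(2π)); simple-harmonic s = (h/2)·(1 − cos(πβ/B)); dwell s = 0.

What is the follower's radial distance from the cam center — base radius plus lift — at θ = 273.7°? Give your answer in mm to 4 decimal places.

seg 1 [0°–30.1°] cycloidal, h=8: full span → s += 8 → s = 8.0000
seg 2 [30.1°–180.6°] dwell: s stays 8.0000
seg 3 [180.6°–260.9°] cycloidal, h=27: full span → s += 27 → s = 35.0000
seg 4 [260.9°–360°] uniform, h=22: θ=273.7° here. β=12.8, B=99.1. 22·12.8/99.1 = 2.8416 → s = 37.8416
radial distance = base radius + s = 24 + 37.8416 = 61.8416

61.8416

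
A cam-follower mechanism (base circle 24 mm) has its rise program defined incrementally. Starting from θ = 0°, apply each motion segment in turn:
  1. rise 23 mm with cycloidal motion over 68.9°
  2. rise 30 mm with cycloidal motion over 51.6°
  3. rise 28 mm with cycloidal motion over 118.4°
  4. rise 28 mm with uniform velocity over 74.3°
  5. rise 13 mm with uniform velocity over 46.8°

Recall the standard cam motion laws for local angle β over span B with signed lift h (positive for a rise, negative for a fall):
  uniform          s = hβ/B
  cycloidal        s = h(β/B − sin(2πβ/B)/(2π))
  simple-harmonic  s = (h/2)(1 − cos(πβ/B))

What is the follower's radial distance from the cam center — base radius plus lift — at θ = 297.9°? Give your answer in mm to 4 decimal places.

seg 1 [0°–68.9°] cycloidal, h=23: full span → s += 23 → s = 23.0000
seg 2 [68.9°–120.5°] cycloidal, h=30: full span → s += 30 → s = 53.0000
seg 3 [120.5°–238.9°] cycloidal, h=28: full span → s += 28 → s = 81.0000
seg 4 [238.9°–313.2°] uniform, h=28: θ=297.9° here. β=59, B=74.3. 28·59/74.3 = 22.2342 → s = 103.2342
radial distance = base radius + s = 24 + 103.2342 = 127.2342

127.2342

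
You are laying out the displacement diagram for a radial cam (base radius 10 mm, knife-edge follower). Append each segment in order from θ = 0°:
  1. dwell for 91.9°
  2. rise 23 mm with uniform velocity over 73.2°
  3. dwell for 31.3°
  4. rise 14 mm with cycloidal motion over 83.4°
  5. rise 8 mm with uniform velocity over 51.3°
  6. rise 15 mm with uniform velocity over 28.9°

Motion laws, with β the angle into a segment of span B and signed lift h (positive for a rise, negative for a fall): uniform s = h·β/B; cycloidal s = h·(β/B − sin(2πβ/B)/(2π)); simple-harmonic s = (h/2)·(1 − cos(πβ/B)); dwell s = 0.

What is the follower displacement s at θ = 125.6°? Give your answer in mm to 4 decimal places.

seg 1 [0°–91.9°] dwell: s stays 0.0000
seg 2 [91.9°–165.1°] uniform, h=23: θ=125.6° here. β=33.7, B=73.2. 23·33.7/73.2 = 10.5888 → s = 10.5888

10.5888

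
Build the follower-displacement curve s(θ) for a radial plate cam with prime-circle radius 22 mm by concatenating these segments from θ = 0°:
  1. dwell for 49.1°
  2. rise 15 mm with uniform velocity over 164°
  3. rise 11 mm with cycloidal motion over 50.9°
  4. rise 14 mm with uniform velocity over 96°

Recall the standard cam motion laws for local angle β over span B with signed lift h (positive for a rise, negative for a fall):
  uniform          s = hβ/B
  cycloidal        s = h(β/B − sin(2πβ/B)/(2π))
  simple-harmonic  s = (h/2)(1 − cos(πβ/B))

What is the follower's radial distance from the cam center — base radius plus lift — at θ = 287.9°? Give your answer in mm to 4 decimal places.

seg 1 [0°–49.1°] dwell: s stays 0.0000
seg 2 [49.1°–213.1°] uniform, h=15: full span → s += 15 → s = 15.0000
seg 3 [213.1°–264°] cycloidal, h=11: full span → s += 11 → s = 26.0000
seg 4 [264°–360°] uniform, h=14: θ=287.9° here. β=23.9, B=96. 14·23.9/96 = 3.4854 → s = 29.4854
radial distance = base radius + s = 22 + 29.4854 = 51.4854

51.4854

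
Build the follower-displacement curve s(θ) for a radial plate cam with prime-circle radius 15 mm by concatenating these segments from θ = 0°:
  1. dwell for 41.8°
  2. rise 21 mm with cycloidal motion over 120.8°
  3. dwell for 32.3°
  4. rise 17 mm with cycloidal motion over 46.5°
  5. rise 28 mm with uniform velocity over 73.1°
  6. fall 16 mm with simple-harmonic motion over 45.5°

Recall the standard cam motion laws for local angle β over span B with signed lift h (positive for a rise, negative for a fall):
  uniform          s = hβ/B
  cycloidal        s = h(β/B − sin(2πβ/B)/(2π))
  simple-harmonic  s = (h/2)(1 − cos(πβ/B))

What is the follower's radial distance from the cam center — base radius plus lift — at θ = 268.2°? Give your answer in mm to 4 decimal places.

seg 1 [0°–41.8°] dwell: s stays 0.0000
seg 2 [41.8°–162.6°] cycloidal, h=21: full span → s += 21 → s = 21.0000
seg 3 [162.6°–194.9°] dwell: s stays 21.0000
seg 4 [194.9°–241.4°] cycloidal, h=17: full span → s += 17 → s = 38.0000
seg 5 [241.4°–314.5°] uniform, h=28: θ=268.2° here. β=26.8, B=73.1. 28·26.8/73.1 = 10.2654 → s = 48.2654
radial distance = base radius + s = 15 + 48.2654 = 63.2654

63.2654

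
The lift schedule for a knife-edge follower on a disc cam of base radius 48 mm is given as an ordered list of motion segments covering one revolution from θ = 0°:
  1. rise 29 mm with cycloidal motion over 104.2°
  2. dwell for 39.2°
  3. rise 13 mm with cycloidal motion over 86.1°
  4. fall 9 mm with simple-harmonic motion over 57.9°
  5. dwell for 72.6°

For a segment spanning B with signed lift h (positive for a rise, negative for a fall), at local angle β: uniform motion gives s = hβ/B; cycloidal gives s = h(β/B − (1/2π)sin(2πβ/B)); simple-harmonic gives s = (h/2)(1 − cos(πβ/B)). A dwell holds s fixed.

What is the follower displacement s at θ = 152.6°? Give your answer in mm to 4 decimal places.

seg 1 [0°–104.2°] cycloidal, h=29: full span → s += 29 → s = 29.0000
seg 2 [104.2°–143.4°] dwell: s stays 29.0000
seg 3 [143.4°–229.5°] cycloidal, h=13: θ=152.6° here. β=9.2, B=86.1. 13·(0.1069 − sin(2π·0.1069)/(2π)) = 0.1020 → s = 29.1020

29.1020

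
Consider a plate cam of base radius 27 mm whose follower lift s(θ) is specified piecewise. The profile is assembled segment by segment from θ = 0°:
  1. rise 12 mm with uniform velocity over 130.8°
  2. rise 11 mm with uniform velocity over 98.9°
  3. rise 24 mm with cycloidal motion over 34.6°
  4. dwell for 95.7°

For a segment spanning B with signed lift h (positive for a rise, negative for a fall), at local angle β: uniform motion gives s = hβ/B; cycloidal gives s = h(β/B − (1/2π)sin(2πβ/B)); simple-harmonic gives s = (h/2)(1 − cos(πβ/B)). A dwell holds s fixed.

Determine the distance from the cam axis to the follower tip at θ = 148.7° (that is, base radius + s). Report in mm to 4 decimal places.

seg 1 [0°–130.8°] uniform, h=12: full span → s += 12 → s = 12.0000
seg 2 [130.8°–229.7°] uniform, h=11: θ=148.7° here. β=17.9, B=98.9. 11·17.9/98.9 = 1.9909 → s = 13.9909
radial distance = base radius + s = 27 + 13.9909 = 40.9909

40.9909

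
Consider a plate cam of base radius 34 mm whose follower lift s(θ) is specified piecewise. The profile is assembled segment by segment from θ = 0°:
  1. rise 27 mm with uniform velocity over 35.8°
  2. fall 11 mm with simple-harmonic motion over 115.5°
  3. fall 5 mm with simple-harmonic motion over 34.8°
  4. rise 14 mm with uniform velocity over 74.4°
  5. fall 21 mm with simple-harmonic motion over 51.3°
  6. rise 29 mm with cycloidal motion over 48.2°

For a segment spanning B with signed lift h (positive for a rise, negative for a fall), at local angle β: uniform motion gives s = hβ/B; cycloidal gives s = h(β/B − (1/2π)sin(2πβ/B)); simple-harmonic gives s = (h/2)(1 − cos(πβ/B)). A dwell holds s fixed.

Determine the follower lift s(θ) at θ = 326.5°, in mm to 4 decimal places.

seg 1 [0°–35.8°] uniform, h=27: full span → s += 27 → s = 27.0000
seg 2 [35.8°–151.3°] simple-harmonic, h=-11: full span → s += -11 → s = 16.0000
seg 3 [151.3°–186.1°] simple-harmonic, h=-5: full span → s += -5 → s = 11.0000
seg 4 [186.1°–260.5°] uniform, h=14: full span → s += 14 → s = 25.0000
seg 5 [260.5°–311.8°] simple-harmonic, h=-21: full span → s += -21 → s = 4.0000
seg 6 [311.8°–360°] cycloidal, h=29: θ=326.5° here. β=14.7, B=48.2. 29·(0.3050 − sin(2π·0.3050)/(2π)) = 4.5016 → s = 8.5016

8.5016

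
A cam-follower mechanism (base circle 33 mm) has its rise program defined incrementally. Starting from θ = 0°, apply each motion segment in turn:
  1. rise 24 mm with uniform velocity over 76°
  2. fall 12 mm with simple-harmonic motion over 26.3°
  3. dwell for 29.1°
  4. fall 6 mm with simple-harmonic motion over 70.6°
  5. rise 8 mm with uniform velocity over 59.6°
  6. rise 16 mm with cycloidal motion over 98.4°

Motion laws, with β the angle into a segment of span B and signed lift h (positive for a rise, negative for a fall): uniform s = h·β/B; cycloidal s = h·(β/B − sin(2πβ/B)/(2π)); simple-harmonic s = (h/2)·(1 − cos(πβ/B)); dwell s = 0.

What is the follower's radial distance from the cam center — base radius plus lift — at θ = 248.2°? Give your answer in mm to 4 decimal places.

seg 1 [0°–76°] uniform, h=24: full span → s += 24 → s = 24.0000
seg 2 [76°–102.3°] simple-harmonic, h=-12: full span → s += -12 → s = 12.0000
seg 3 [102.3°–131.4°] dwell: s stays 12.0000
seg 4 [131.4°–202°] simple-harmonic, h=-6: full span → s += -6 → s = 6.0000
seg 5 [202°–261.6°] uniform, h=8: θ=248.2° here. β=46.2, B=59.6. 8·46.2/59.6 = 6.2013 → s = 12.2013
radial distance = base radius + s = 33 + 12.2013 = 45.2013

45.2013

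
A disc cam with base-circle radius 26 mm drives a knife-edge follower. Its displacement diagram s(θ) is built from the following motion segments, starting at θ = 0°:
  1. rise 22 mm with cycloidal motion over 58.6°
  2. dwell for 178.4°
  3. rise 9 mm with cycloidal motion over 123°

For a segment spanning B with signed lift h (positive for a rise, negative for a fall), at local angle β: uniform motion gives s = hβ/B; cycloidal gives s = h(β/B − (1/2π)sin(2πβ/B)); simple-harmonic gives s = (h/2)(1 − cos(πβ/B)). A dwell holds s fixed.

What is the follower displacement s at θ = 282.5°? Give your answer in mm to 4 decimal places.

seg 1 [0°–58.6°] cycloidal, h=22: full span → s += 22 → s = 22.0000
seg 2 [58.6°–237°] dwell: s stays 22.0000
seg 3 [237°–360°] cycloidal, h=9: θ=282.5° here. β=45.5, B=123. 9·(0.3699 − sin(2π·0.3699)/(2π)) = 2.2846 → s = 24.2846

24.2846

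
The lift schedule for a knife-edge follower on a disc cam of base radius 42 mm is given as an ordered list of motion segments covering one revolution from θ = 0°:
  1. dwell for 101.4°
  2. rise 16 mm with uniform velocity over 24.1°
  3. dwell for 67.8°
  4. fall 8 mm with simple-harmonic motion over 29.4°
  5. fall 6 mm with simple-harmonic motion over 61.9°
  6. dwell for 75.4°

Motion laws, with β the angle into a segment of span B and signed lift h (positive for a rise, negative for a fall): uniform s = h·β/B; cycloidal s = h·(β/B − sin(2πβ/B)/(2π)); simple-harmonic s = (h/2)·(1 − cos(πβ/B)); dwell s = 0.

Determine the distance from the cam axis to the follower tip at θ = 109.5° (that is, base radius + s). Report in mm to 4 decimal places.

seg 1 [0°–101.4°] dwell: s stays 0.0000
seg 2 [101.4°–125.5°] uniform, h=16: θ=109.5° here. β=8.1, B=24.1. 16·8.1/24.1 = 5.3776 → s = 5.3776
radial distance = base radius + s = 42 + 5.3776 = 47.3776

47.3776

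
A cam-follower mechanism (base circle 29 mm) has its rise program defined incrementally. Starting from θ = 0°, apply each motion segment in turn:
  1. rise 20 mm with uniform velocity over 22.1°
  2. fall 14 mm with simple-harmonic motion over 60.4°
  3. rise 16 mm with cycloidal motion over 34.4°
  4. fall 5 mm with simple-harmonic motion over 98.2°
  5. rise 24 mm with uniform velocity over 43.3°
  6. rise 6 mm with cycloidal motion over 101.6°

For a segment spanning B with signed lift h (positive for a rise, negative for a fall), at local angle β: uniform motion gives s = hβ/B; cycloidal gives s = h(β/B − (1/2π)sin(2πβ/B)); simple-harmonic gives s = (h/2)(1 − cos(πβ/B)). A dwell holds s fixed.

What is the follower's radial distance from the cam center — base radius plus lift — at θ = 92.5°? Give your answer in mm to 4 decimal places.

seg 1 [0°–22.1°] uniform, h=20: full span → s += 20 → s = 20.0000
seg 2 [22.1°–82.5°] simple-harmonic, h=-14: full span → s += -14 → s = 6.0000
seg 3 [82.5°–116.9°] cycloidal, h=16: θ=92.5° here. β=10, B=34.4. 16·(0.2907 − sin(2π·0.2907)/(2π)) = 2.1875 → s = 8.1875
radial distance = base radius + s = 29 + 8.1875 = 37.1875

37.1875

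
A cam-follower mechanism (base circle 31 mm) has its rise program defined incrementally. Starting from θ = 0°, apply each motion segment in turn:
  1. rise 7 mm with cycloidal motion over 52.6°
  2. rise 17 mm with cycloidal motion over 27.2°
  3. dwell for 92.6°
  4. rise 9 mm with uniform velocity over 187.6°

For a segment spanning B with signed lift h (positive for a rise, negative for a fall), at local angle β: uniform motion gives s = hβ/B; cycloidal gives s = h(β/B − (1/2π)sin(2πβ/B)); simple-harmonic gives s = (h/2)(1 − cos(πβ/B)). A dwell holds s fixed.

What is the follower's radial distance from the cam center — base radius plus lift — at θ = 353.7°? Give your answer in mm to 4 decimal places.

seg 1 [0°–52.6°] cycloidal, h=7: full span → s += 7 → s = 7.0000
seg 2 [52.6°–79.8°] cycloidal, h=17: full span → s += 17 → s = 24.0000
seg 3 [79.8°–172.4°] dwell: s stays 24.0000
seg 4 [172.4°–360°] uniform, h=9: θ=353.7° here. β=181.3, B=187.6. 9·181.3/187.6 = 8.6978 → s = 32.6978
radial distance = base radius + s = 31 + 32.6978 = 63.6978

63.6978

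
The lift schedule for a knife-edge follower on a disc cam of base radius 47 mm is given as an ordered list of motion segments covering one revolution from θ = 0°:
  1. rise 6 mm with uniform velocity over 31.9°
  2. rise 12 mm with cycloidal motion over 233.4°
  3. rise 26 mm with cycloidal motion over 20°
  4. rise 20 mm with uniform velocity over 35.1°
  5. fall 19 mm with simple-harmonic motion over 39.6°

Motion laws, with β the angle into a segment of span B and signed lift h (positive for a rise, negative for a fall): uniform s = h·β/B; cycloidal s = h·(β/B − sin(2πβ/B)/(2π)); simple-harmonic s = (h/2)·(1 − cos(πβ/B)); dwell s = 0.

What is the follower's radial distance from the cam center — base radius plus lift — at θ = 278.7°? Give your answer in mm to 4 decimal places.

seg 1 [0°–31.9°] uniform, h=6: full span → s += 6 → s = 6.0000
seg 2 [31.9°–265.3°] cycloidal, h=12: full span → s += 12 → s = 18.0000
seg 3 [265.3°–285.3°] cycloidal, h=26: θ=278.7° here. β=13.4, B=20. 26·(0.6700 − sin(2π·0.6700)/(2π)) = 21.0462 → s = 39.0462
radial distance = base radius + s = 47 + 39.0462 = 86.0462

86.0462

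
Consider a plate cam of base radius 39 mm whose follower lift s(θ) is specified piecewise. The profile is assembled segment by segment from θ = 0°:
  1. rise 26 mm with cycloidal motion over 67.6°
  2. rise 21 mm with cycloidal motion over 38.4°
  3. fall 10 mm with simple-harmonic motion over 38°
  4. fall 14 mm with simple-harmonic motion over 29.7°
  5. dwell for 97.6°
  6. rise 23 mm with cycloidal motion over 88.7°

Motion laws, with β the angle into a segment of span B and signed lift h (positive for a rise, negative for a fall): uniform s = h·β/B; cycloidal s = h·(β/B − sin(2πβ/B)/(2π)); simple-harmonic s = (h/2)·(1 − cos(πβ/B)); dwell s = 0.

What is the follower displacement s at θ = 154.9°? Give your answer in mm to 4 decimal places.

seg 1 [0°–67.6°] cycloidal, h=26: full span → s += 26 → s = 26.0000
seg 2 [67.6°–106°] cycloidal, h=21: full span → s += 21 → s = 47.0000
seg 3 [106°–144°] simple-harmonic, h=-10: full span → s += -10 → s = 37.0000
seg 4 [144°–173.7°] simple-harmonic, h=-14: θ=154.9° here. β=10.9, B=29.7. -14/2·(1 − cos(π·0.3670)) = -4.1596 → s = 32.8404

32.8404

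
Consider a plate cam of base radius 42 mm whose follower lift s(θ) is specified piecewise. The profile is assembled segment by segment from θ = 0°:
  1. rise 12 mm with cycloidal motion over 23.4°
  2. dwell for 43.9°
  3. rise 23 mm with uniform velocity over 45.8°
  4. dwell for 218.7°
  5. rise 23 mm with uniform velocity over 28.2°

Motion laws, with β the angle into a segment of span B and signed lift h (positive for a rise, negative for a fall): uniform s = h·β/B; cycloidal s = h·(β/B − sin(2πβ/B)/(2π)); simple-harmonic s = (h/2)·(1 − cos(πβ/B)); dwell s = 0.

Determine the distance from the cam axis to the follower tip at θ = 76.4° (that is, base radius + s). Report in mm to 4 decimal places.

seg 1 [0°–23.4°] cycloidal, h=12: full span → s += 12 → s = 12.0000
seg 2 [23.4°–67.3°] dwell: s stays 12.0000
seg 3 [67.3°–113.1°] uniform, h=23: θ=76.4° here. β=9.1, B=45.8. 23·9.1/45.8 = 4.5699 → s = 16.5699
radial distance = base radius + s = 42 + 16.5699 = 58.5699

58.5699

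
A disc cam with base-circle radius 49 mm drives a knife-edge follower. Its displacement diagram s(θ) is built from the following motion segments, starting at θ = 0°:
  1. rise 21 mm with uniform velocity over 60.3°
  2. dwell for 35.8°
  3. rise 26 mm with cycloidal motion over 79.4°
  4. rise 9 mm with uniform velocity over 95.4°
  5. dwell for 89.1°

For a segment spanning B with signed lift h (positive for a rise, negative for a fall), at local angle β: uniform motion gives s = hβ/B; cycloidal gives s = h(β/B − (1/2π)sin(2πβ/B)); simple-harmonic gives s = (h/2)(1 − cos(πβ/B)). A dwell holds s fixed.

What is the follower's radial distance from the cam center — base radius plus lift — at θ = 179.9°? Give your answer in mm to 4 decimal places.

seg 1 [0°–60.3°] uniform, h=21: full span → s += 21 → s = 21.0000
seg 2 [60.3°–96.1°] dwell: s stays 21.0000
seg 3 [96.1°–175.5°] cycloidal, h=26: full span → s += 26 → s = 47.0000
seg 4 [175.5°–270.9°] uniform, h=9: θ=179.9° here. β=4.4, B=95.4. 9·4.4/95.4 = 0.4151 → s = 47.4151
radial distance = base radius + s = 49 + 47.4151 = 96.4151

96.4151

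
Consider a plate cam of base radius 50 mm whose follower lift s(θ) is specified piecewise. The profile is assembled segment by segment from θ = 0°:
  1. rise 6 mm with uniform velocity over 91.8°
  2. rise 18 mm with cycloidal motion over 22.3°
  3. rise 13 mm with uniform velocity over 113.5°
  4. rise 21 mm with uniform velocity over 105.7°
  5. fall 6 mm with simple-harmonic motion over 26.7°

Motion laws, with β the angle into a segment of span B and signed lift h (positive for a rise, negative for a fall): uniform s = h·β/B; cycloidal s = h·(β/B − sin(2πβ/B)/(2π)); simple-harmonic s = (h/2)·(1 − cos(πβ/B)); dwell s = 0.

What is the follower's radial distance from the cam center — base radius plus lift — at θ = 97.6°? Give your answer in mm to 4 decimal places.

seg 1 [0°–91.8°] uniform, h=6: full span → s += 6 → s = 6.0000
seg 2 [91.8°–114.1°] cycloidal, h=18: θ=97.6° here. β=5.8, B=22.3. 18·(0.2601 − sin(2π·0.2601)/(2π)) = 1.8226 → s = 7.8226
radial distance = base radius + s = 50 + 7.8226 = 57.8226

57.8226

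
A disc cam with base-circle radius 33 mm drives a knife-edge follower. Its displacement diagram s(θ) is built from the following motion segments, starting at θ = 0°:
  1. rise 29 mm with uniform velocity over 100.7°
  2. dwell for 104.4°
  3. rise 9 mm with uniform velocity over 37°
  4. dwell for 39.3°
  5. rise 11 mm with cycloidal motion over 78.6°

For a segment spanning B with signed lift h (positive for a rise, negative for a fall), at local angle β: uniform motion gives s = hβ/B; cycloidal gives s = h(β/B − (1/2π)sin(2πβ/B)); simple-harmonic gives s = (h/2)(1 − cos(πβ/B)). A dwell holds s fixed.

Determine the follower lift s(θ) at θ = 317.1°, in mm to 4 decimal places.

seg 1 [0°–100.7°] uniform, h=29: full span → s += 29 → s = 29.0000
seg 2 [100.7°–205.1°] dwell: s stays 29.0000
seg 3 [205.1°–242.1°] uniform, h=9: full span → s += 9 → s = 38.0000
seg 4 [242.1°–281.4°] dwell: s stays 38.0000
seg 5 [281.4°–360°] cycloidal, h=11: θ=317.1° here. β=35.7, B=78.6. 11·(0.4542 − sin(2π·0.4542)/(2π)) = 4.4993 → s = 42.4993

42.4993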